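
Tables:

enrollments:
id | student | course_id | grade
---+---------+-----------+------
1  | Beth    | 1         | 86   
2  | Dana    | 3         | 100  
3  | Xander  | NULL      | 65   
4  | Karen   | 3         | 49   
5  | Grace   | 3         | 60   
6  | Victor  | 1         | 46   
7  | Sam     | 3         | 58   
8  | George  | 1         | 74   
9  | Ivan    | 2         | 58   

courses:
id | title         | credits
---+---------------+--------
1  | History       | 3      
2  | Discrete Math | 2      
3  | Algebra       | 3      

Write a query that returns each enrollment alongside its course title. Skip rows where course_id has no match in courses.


INNER JOIN keeps only enrollments rows whose course_id matches an id in courses. Walk through each enrollment:
  - enrollment 1 (Beth): course_id=1 -> matches History
  - enrollment 2 (Dana): course_id=3 -> matches Algebra
  - enrollment 3 (Xander): course_id=NULL, no match -> dropped
  - enrollment 4 (Karen): course_id=3 -> matches Algebra
  - enrollment 5 (Grace): course_id=3 -> matches Algebra
  - enrollment 6 (Victor): course_id=1 -> matches History
  - enrollment 7 (Sam): course_id=3 -> matches Algebra
  - enrollment 8 (George): course_id=1 -> matches History
  - enrollment 9 (Ivan): course_id=2 -> matches Discrete Math
So 1 of 9 rows is dropped.

SQL:
SELECT a.student, b.title AS course
FROM enrollments a
INNER JOIN courses b ON a.course_id = b.id

Result:
student | course       
--------+--------------
Beth    | History      
Dana    | Algebra      
Karen   | Algebra      
Grace   | Algebra      
Victor  | History      
Sam     | Algebra      
George  | History      
Ivan    | Discrete Math


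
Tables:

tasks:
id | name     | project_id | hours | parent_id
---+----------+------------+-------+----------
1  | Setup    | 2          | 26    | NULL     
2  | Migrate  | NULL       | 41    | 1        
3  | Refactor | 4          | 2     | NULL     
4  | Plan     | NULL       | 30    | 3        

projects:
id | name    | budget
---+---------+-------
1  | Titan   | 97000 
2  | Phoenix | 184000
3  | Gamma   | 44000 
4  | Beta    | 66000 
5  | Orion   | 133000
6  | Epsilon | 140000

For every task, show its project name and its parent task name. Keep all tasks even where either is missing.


Two LEFT JOINs from the same base table tasks: one to projects via project_id, one to tasks itself via parent_id. Both are LEFT so every task is preserved.
Match against projects:
  - task 1 (Setup): project_id=2 -> matches Phoenix
  - task 2 (Migrate): project_id=NULL, no match -> kept with NULL
  - task 3 (Refactor): project_id=4 -> matches Beta
  - task 4 (Plan): project_id=NULL, no match -> kept with NULL
Match against tasks (self):
  - task 1 (Setup): parent_id=NULL -> NULL
  - task 2 (Migrate): parent_id=1 -> Setup
  - task 3 (Refactor): parent_id=NULL -> NULL
  - task 4 (Plan): parent_id=3 -> Refactor

SQL:
SELECT a.name, b.name AS project, c.name AS parent
FROM tasks a
LEFT JOIN projects b ON a.project_id = b.id
LEFT JOIN tasks c ON a.parent_id = c.id

Result:
name     | project | parent  
---------+---------+---------
Setup    | Phoenix | NULL    
Migrate  | NULL    | Setup   
Refactor | Beta    | NULL    
Plan     | NULL    | Refactor


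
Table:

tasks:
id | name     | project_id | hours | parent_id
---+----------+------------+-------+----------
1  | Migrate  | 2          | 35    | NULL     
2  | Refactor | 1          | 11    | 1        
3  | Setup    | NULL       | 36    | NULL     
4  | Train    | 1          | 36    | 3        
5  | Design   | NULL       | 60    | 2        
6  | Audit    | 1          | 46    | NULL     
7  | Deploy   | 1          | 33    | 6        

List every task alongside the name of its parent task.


This is a self-join: tasks is joined to a second copy of itself, matching each row's parent_id to another row's id. Use LEFT JOIN so rows with parent_id=NULL are kept.
  - task 1 (Migrate): parent_id=NULL -> NULL
  - task 2 (Refactor): parent_id=1 -> Migrate
  - task 3 (Setup): parent_id=NULL -> NULL
  - task 4 (Train): parent_id=3 -> Setup
  - task 5 (Design): parent_id=2 -> Refactor
  - task 6 (Audit): parent_id=NULL -> NULL
  - task 7 (Deploy): parent_id=6 -> Audit

SQL:
SELECT a.name AS item, b.name AS parent
FROM tasks a
LEFT JOIN tasks b ON a.parent_id = b.id

Result:
item     | parent  
---------+---------
Migrate  | NULL    
Refactor | Migrate 
Setup    | NULL    
Train    | Setup   
Design   | Refactor
Audit    | NULL    
Deploy   | Audit   


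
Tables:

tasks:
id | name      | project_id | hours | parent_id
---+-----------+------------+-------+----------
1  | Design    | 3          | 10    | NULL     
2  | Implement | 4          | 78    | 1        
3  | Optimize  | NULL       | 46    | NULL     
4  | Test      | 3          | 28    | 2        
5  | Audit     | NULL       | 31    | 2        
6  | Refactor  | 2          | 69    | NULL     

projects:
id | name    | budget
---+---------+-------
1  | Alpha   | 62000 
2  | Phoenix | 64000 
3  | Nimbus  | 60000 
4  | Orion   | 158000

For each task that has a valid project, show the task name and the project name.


INNER JOIN keeps only tasks rows whose project_id matches an id in projects. Walk through each task:
  - task 1 (Design): project_id=3 -> matches Nimbus
  - task 2 (Implement): project_id=4 -> matches Orion
  - task 3 (Optimize): project_id=NULL, no match -> dropped
  - task 4 (Test): project_id=3 -> matches Nimbus
  - task 5 (Audit): project_id=NULL, no match -> dropped
  - task 6 (Refactor): project_id=2 -> matches Phoenix
So 2 of 6 rows are dropped.

SQL:
SELECT a.name, b.name AS project
FROM tasks a
INNER JOIN projects b ON a.project_id = b.id

Result:
name      | project
----------+--------
Design    | Nimbus 
Implement | Orion  
Test      | Nimbus 
Refactor  | Phoenix


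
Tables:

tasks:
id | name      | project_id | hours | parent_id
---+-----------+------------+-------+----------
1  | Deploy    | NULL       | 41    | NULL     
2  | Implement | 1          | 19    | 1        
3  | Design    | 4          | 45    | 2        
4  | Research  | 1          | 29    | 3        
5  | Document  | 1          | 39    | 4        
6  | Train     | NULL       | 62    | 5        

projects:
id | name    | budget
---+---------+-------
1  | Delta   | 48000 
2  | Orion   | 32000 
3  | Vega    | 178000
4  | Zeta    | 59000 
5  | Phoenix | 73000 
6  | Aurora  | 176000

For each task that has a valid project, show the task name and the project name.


INNER JOIN keeps only tasks rows whose project_id matches an id in projects. Walk through each task:
  - task 1 (Deploy): project_id=NULL, no match -> dropped
  - task 2 (Implement): project_id=1 -> matches Delta
  - task 3 (Design): project_id=4 -> matches Zeta
  - task 4 (Research): project_id=1 -> matches Delta
  - task 5 (Document): project_id=1 -> matches Delta
  - task 6 (Train): project_id=NULL, no match -> dropped
So 2 of 6 rows are dropped.

SQL:
SELECT a.name, b.name AS project
FROM tasks a
INNER JOIN projects b ON a.project_id = b.id

Result:
name      | project
----------+--------
Implement | Delta  
Design    | Zeta   
Research  | Delta  
Document  | Delta  


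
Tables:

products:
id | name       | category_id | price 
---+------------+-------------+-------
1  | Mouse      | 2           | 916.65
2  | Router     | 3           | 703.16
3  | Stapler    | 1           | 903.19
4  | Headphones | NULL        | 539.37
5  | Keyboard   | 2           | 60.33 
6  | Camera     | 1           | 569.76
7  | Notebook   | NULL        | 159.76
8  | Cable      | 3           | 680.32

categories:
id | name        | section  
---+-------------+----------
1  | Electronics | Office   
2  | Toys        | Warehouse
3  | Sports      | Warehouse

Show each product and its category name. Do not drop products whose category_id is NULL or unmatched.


LEFT JOIN keeps every row from products (the left table); where category_id has no match in categories, the category columns become NULL. Walk through each product:
  - product 1 (Mouse): category_id=2 -> matches Toys
  - product 2 (Router): category_id=3 -> matches Sports
  - product 3 (Stapler): category_id=1 -> matches Electronics
  - product 4 (Headphones): category_id=NULL, no match -> kept with NULL
  - product 5 (Keyboard): category_id=2 -> matches Toys
  - product 6 (Camera): category_id=1 -> matches Electronics
  - product 7 (Notebook): category_id=NULL, no match -> kept with NULL
  - product 8 (Cable): category_id=3 -> matches Sports
All 8 rows appear; 2 have NULL category.

SQL:
SELECT a.name, b.name AS category
FROM products a
LEFT JOIN categories b ON a.category_id = b.id

Result:
name       | category   
-----------+------------
Mouse      | Toys       
Router     | Sports     
Stapler    | Electronics
Headphones | NULL       
Keyboard   | Toys       
Camera     | Electronics
Notebook   | NULL       
Cable      | Sports     


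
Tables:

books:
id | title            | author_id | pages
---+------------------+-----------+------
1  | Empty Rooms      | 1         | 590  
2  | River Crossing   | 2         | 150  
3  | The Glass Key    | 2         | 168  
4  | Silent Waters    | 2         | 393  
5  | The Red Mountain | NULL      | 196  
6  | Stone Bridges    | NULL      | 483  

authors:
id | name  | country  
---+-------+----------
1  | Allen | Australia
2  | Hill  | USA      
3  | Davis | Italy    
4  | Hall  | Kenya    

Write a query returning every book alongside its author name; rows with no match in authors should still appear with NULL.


LEFT JOIN keeps every row from books (the left table); where author_id has no match in authors, the author columns become NULL. Walk through each book:
  - book 1 (Empty Rooms): author_id=1 -> matches Allen
  - book 2 (River Crossing): author_id=2 -> matches Hill
  - book 3 (The Glass Key): author_id=2 -> matches Hill
  - book 4 (Silent Waters): author_id=2 -> matches Hill
  - book 5 (The Red Mountain): author_id=NULL, no match -> kept with NULL
  - book 6 (Stone Bridges): author_id=NULL, no match -> kept with NULL
All 6 rows appear; 2 have NULL author.

SQL:
SELECT a.title, b.name AS author
FROM books a
LEFT JOIN authors b ON a.author_id = b.id

Result:
title            | author
-----------------+-------
Empty Rooms      | Allen 
River Crossing   | Hill  
The Glass Key    | Hill  
Silent Waters    | Hill  
The Red Mountain | NULL  
Stone Bridges    | NULL  


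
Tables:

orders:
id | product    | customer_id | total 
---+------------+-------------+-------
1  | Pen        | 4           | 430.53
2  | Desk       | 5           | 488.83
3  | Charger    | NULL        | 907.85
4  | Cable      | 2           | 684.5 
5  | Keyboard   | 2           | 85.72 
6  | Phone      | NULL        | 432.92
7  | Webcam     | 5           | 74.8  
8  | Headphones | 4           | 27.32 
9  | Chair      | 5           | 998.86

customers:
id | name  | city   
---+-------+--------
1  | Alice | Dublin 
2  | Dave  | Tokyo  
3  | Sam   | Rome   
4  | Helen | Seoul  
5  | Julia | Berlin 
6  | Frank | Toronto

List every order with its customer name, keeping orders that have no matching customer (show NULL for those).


LEFT JOIN keeps every row from orders (the left table); where customer_id has no match in customers, the customer columns become NULL. Walk through each order:
  - order 1 (Pen): customer_id=4 -> matches Helen
  - order 2 (Desk): customer_id=5 -> matches Julia
  - order 3 (Charger): customer_id=NULL, no match -> kept with NULL
  - order 4 (Cable): customer_id=2 -> matches Dave
  - order 5 (Keyboard): customer_id=2 -> matches Dave
  - order 6 (Phone): customer_id=NULL, no match -> kept with NULL
  - order 7 (Webcam): customer_id=5 -> matches Julia
  - order 8 (Headphones): customer_id=4 -> matches Helen
  - order 9 (Chair): customer_id=5 -> matches Julia
All 9 rows appear; 2 have NULL customer.

SQL:
SELECT a.product, b.name AS customer
FROM orders a
LEFT JOIN customers b ON a.customer_id = b.id

Result:
product    | customer
-----------+---------
Pen        | Helen   
Desk       | Julia   
Charger    | NULL    
Cable      | Dave    
Keyboard   | Dave    
Phone      | NULL    
Webcam     | Julia   
Headphones | Helen   
Chair      | Julia   


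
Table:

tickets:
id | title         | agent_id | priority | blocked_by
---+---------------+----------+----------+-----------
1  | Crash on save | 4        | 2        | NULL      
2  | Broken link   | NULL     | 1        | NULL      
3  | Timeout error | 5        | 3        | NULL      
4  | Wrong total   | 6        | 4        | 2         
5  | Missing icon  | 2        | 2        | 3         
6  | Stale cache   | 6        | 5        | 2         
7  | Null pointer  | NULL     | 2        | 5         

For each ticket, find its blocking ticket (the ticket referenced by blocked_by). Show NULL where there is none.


This is a self-join: tickets is joined to a second copy of itself, matching each row's blocked_by to another row's id. Use LEFT JOIN so rows with blocked_by=NULL are kept.
  - ticket 1 (Crash on save): blocked_by=NULL -> NULL
  - ticket 2 (Broken link): blocked_by=NULL -> NULL
  - ticket 3 (Timeout error): blocked_by=NULL -> NULL
  - ticket 4 (Wrong total): blocked_by=2 -> Broken link
  - ticket 5 (Missing icon): blocked_by=3 -> Timeout error
  - ticket 6 (Stale cache): blocked_by=2 -> Broken link
  - ticket 7 (Null pointer): blocked_by=5 -> Missing icon

SQL:
SELECT a.title AS item, b.title AS blocked_by
FROM tickets a
LEFT JOIN tickets b ON a.blocked_by = b.id

Result:
item          | blocked_by   
--------------+--------------
Crash on save | NULL         
Broken link   | NULL         
Timeout error | NULL         
Wrong total   | Broken link  
Missing icon  | Timeout error
Stale cache   | Broken link  
Null pointer  | Missing icon 


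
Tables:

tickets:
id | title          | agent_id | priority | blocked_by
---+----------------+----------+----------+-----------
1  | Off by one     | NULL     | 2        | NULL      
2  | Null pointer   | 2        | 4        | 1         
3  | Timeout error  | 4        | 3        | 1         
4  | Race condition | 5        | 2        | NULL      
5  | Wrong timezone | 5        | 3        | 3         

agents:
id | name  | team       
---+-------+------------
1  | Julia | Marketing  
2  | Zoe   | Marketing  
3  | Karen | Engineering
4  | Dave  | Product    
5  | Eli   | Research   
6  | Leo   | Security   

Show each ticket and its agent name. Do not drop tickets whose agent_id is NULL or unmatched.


LEFT JOIN keeps every row from tickets (the left table); where agent_id has no match in agents, the agent columns become NULL. Walk through each ticket:
  - ticket 1 (Off by one): agent_id=NULL, no match -> kept with NULL
  - ticket 2 (Null pointer): agent_id=2 -> matches Zoe
  - ticket 3 (Timeout error): agent_id=4 -> matches Dave
  - ticket 4 (Race condition): agent_id=5 -> matches Eli
  - ticket 5 (Wrong timezone): agent_id=5 -> matches Eli
All 5 rows appear; 1 has NULL agent.

SQL:
SELECT a.title, b.name AS agent
FROM tickets a
LEFT JOIN agents b ON a.agent_id = b.id

Result:
title          | agent
---------------+------
Off by one     | NULL 
Null pointer   | Zoe  
Timeout error  | Dave 
Race condition | Eli  
Wrong timezone | Eli  


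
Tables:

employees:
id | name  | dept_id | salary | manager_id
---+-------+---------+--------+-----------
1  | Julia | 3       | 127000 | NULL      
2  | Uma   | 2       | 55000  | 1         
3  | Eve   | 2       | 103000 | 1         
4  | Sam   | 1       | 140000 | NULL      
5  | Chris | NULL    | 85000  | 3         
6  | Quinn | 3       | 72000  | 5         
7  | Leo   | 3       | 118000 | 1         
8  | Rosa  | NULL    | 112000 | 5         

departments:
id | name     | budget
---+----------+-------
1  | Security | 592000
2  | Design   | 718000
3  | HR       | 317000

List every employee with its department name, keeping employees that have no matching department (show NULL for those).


LEFT JOIN keeps every row from employees (the left table); where dept_id has no match in departments, the department columns become NULL. Walk through each employee:
  - employee 1 (Julia): dept_id=3 -> matches HR
  - employee 2 (Uma): dept_id=2 -> matches Design
  - employee 3 (Eve): dept_id=2 -> matches Design
  - employee 4 (Sam): dept_id=1 -> matches Security
  - employee 5 (Chris): dept_id=NULL, no match -> kept with NULL
  - employee 6 (Quinn): dept_id=3 -> matches HR
  - employee 7 (Leo): dept_id=3 -> matches HR
  - employee 8 (Rosa): dept_id=NULL, no match -> kept with NULL
All 8 rows appear; 2 have NULL department.

SQL:
SELECT a.name, b.name AS department
FROM employees a
LEFT JOIN departments b ON a.dept_id = b.id

Result:
name  | department
------+-----------
Julia | HR        
Uma   | Design    
Eve   | Design    
Sam   | Security  
Chris | NULL      
Quinn | HR        
Leo   | HR        
Rosa  | NULL      


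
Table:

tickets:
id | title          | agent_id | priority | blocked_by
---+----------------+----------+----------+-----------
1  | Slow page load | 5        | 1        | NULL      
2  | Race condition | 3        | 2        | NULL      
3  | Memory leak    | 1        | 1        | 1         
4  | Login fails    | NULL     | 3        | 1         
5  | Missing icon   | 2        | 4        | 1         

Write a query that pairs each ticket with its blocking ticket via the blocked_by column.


This is a self-join: tickets is joined to a second copy of itself, matching each row's blocked_by to another row's id. Use LEFT JOIN so rows with blocked_by=NULL are kept.
  - ticket 1 (Slow page load): blocked_by=NULL -> NULL
  - ticket 2 (Race condition): blocked_by=NULL -> NULL
  - ticket 3 (Memory leak): blocked_by=1 -> Slow page load
  - ticket 4 (Login fails): blocked_by=1 -> Slow page load
  - ticket 5 (Missing icon): blocked_by=1 -> Slow page load

SQL:
SELECT a.title AS item, b.title AS blocked_by
FROM tickets a
LEFT JOIN tickets b ON a.blocked_by = b.id

Result:
item           | blocked_by    
---------------+---------------
Slow page load | NULL          
Race condition | NULL          
Memory leak    | Slow page load
Login fails    | Slow page load
Missing icon   | Slow page load


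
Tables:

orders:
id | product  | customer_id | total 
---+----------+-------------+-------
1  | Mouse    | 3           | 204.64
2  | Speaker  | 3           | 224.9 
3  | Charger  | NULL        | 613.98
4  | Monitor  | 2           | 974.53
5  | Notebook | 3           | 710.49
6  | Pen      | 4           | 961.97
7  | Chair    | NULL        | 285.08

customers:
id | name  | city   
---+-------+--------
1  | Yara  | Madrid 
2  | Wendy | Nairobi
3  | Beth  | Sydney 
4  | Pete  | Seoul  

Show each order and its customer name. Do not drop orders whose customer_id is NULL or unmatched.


LEFT JOIN keeps every row from orders (the left table); where customer_id has no match in customers, the customer columns become NULL. Walk through each order:
  - order 1 (Mouse): customer_id=3 -> matches Beth
  - order 2 (Speaker): customer_id=3 -> matches Beth
  - order 3 (Charger): customer_id=NULL, no match -> kept with NULL
  - order 4 (Monitor): customer_id=2 -> matches Wendy
  - order 5 (Notebook): customer_id=3 -> matches Beth
  - order 6 (Pen): customer_id=4 -> matches Pete
  - order 7 (Chair): customer_id=NULL, no match -> kept with NULL
All 7 rows appear; 2 have NULL customer.

SQL:
SELECT a.product, b.name AS customer
FROM orders a
LEFT JOIN customers b ON a.customer_id = b.id

Result:
product  | customer
---------+---------
Mouse    | Beth    
Speaker  | Beth    
Charger  | NULL    
Monitor  | Wendy   
Notebook | Beth    
Pen      | Pete    
Chair    | NULL    


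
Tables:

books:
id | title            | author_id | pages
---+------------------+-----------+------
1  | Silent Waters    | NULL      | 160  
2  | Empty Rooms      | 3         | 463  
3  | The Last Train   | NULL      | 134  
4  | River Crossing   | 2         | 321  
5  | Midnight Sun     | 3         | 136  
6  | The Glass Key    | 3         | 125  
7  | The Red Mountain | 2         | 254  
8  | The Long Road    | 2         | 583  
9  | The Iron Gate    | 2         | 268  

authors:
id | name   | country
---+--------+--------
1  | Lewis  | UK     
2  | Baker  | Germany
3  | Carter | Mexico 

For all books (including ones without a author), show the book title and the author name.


LEFT JOIN keeps every row from books (the left table); where author_id has no match in authors, the author columns become NULL. Walk through each book:
  - book 1 (Silent Waters): author_id=NULL, no match -> kept with NULL
  - book 2 (Empty Rooms): author_id=3 -> matches Carter
  - book 3 (The Last Train): author_id=NULL, no match -> kept with NULL
  - book 4 (River Crossing): author_id=2 -> matches Baker
  - book 5 (Midnight Sun): author_id=3 -> matches Carter
  - book 6 (The Glass Key): author_id=3 -> matches Carter
  - book 7 (The Red Mountain): author_id=2 -> matches Baker
  - book 8 (The Long Road): author_id=2 -> matches Baker
  - book 9 (The Iron Gate): author_id=2 -> matches Baker
All 9 rows appear; 2 have NULL author.

SQL:
SELECT a.title, b.name AS author
FROM books a
LEFT JOIN authors b ON a.author_id = b.id

Result:
title            | author
-----------------+-------
Silent Waters    | NULL  
Empty Rooms      | Carter
The Last Train   | NULL  
River Crossing   | Baker 
Midnight Sun     | Carter
The Glass Key    | Carter
The Red Mountain | Baker 
The Long Road    | Baker 
The Iron Gate    | Baker 


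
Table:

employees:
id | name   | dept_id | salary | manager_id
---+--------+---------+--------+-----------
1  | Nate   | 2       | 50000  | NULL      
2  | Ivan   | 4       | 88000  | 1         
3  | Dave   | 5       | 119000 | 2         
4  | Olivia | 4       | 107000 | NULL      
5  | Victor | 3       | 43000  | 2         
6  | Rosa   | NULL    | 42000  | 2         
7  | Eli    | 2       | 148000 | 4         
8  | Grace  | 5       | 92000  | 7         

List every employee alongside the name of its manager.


This is a self-join: employees is joined to a second copy of itself, matching each row's manager_id to another row's id. Use LEFT JOIN so rows with manager_id=NULL are kept.
  - employee 1 (Nate): manager_id=NULL -> NULL
  - employee 2 (Ivan): manager_id=1 -> Nate
  - employee 3 (Dave): manager_id=2 -> Ivan
  - employee 4 (Olivia): manager_id=NULL -> NULL
  - employee 5 (Victor): manager_id=2 -> Ivan
  - employee 6 (Rosa): manager_id=2 -> Ivan
  - employee 7 (Eli): manager_id=4 -> Olivia
  - employee 8 (Grace): manager_id=7 -> Eli

SQL:
SELECT a.name AS item, b.name AS manager
FROM employees a
LEFT JOIN employees b ON a.manager_id = b.id

Result:
item   | manager
-------+--------
Nate   | NULL   
Ivan   | Nate   
Dave   | Ivan   
Olivia | NULL   
Victor | Ivan   
Rosa   | Ivan   
Eli    | Olivia 
Grace  | Eli    


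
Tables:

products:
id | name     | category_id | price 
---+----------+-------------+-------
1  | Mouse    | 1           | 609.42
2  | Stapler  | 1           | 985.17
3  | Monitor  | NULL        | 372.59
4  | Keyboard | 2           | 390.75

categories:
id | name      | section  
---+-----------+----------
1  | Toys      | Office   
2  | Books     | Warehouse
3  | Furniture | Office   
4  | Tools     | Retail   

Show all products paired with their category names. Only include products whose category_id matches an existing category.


INNER JOIN keeps only products rows whose category_id matches an id in categories. Walk through each product:
  - product 1 (Mouse): category_id=1 -> matches Toys
  - product 2 (Stapler): category_id=1 -> matches Toys
  - product 3 (Monitor): category_id=NULL, no match -> dropped
  - product 4 (Keyboard): category_id=2 -> matches Books
So 1 of 4 rows is dropped.

SQL:
SELECT a.name, b.name AS category
FROM products a
INNER JOIN categories b ON a.category_id = b.id

Result:
name     | category
---------+---------
Mouse    | Toys    
Stapler  | Toys    
Keyboard | Books   


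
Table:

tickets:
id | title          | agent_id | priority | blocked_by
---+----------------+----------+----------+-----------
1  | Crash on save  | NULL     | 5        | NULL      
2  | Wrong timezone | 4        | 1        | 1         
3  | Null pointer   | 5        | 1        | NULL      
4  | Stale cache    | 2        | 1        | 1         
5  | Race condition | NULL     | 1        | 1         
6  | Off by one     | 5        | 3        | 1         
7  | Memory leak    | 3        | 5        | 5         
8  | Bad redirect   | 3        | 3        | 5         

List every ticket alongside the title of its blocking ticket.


This is a self-join: tickets is joined to a second copy of itself, matching each row's blocked_by to another row's id. Use LEFT JOIN so rows with blocked_by=NULL are kept.
  - ticket 1 (Crash on save): blocked_by=NULL -> NULL
  - ticket 2 (Wrong timezone): blocked_by=1 -> Crash on save
  - ticket 3 (Null pointer): blocked_by=NULL -> NULL
  - ticket 4 (Stale cache): blocked_by=1 -> Crash on save
  - ticket 5 (Race condition): blocked_by=1 -> Crash on save
  - ticket 6 (Off by one): blocked_by=1 -> Crash on save
  - ticket 7 (Memory leak): blocked_by=5 -> Race condition
  - ticket 8 (Bad redirect): blocked_by=5 -> Race condition

SQL:
SELECT a.title AS item, b.title AS blocked_by
FROM tickets a
LEFT JOIN tickets b ON a.blocked_by = b.id

Result:
item           | blocked_by    
---------------+---------------
Crash on save  | NULL          
Wrong timezone | Crash on save 
Null pointer   | NULL          
Stale cache    | Crash on save 
Race condition | Crash on save 
Off by one     | Crash on save 
Memory leak    | Race condition
Bad redirect   | Race condition


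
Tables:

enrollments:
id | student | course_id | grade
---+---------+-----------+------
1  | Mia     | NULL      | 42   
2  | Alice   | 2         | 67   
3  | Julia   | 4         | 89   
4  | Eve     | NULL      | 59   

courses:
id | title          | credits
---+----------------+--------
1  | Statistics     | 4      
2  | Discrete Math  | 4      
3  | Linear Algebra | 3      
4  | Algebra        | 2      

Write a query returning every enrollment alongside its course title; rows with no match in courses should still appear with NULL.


LEFT JOIN keeps every row from enrollments (the left table); where course_id has no match in courses, the course columns become NULL. Walk through each enrollment:
  - enrollment 1 (Mia): course_id=NULL, no match -> kept with NULL
  - enrollment 2 (Alice): course_id=2 -> matches Discrete Math
  - enrollment 3 (Julia): course_id=4 -> matches Algebra
  - enrollment 4 (Eve): course_id=NULL, no match -> kept with NULL
All 4 rows appear; 2 have NULL course.

SQL:
SELECT a.student, b.title AS course
FROM enrollments a
LEFT JOIN courses b ON a.course_id = b.id

Result:
student | course       
--------+--------------
Mia     | NULL         
Alice   | Discrete Math
Julia   | Algebra      
Eve     | NULL         


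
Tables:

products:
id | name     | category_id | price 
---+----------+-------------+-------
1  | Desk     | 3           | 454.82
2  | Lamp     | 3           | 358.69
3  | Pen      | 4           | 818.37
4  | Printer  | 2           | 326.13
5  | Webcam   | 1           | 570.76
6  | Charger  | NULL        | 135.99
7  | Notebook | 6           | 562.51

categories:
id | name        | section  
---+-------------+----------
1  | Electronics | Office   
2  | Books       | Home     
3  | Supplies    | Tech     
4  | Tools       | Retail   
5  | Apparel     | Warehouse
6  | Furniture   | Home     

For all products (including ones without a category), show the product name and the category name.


LEFT JOIN keeps every row from products (the left table); where category_id has no match in categories, the category columns become NULL. Walk through each product:
  - product 1 (Desk): category_id=3 -> matches Supplies
  - product 2 (Lamp): category_id=3 -> matches Supplies
  - product 3 (Pen): category_id=4 -> matches Tools
  - product 4 (Printer): category_id=2 -> matches Books
  - product 5 (Webcam): category_id=1 -> matches Electronics
  - product 6 (Charger): category_id=NULL, no match -> kept with NULL
  - product 7 (Notebook): category_id=6 -> matches Furniture
All 7 rows appear; 1 has NULL category.

SQL:
SELECT a.name, b.name AS category
FROM products a
LEFT JOIN categories b ON a.category_id = b.id

Result:
name     | category   
---------+------------
Desk     | Supplies   
Lamp     | Supplies   
Pen      | Tools      
Printer  | Books      
Webcam   | Electronics
Charger  | NULL       
Notebook | Furniture  


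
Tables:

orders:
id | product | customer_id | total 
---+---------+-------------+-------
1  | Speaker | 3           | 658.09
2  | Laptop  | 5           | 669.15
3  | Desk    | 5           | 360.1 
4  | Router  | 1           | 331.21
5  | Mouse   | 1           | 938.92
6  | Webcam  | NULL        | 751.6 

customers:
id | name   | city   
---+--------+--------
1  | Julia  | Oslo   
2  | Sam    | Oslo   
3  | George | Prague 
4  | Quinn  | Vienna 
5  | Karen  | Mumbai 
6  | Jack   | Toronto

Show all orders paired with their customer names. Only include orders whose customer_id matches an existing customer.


INNER JOIN keeps only orders rows whose customer_id matches an id in customers. Walk through each order:
  - order 1 (Speaker): customer_id=3 -> matches George
  - order 2 (Laptop): customer_id=5 -> matches Karen
  - order 3 (Desk): customer_id=5 -> matches Karen
  - order 4 (Router): customer_id=1 -> matches Julia
  - order 5 (Mouse): customer_id=1 -> matches Julia
  - order 6 (Webcam): customer_id=NULL, no match -> dropped
So 1 of 6 rows is dropped.

SQL:
SELECT a.product, b.name AS customer
FROM orders a
INNER JOIN customers b ON a.customer_id = b.id

Result:
product | customer
--------+---------
Speaker | George  
Laptop  | Karen   
Desk    | Karen   
Router  | Julia   
Mouse   | Julia   


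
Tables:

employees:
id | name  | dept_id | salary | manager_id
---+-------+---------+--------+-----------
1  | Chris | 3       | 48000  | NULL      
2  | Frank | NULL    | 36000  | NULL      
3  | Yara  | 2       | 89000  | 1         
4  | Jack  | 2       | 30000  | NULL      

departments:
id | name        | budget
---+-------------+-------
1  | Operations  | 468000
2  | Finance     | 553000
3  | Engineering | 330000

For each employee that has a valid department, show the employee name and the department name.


INNER JOIN keeps only employees rows whose dept_id matches an id in departments. Walk through each employee:
  - employee 1 (Chris): dept_id=3 -> matches Engineering
  - employee 2 (Frank): dept_id=NULL, no match -> dropped
  - employee 3 (Yara): dept_id=2 -> matches Finance
  - employee 4 (Jack): dept_id=2 -> matches Finance
So 1 of 4 rows is dropped.

SQL:
SELECT a.name, b.name AS department
FROM employees a
INNER JOIN departments b ON a.dept_id = b.id

Result:
name  | department 
------+------------
Chris | Engineering
Yara  | Finance    
Jack  | Finance    


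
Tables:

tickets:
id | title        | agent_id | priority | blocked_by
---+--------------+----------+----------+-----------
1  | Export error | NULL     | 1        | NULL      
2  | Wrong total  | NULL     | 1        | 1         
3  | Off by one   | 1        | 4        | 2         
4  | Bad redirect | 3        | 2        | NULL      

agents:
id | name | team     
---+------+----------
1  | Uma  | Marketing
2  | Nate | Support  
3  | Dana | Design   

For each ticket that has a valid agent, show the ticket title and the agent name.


INNER JOIN keeps only tickets rows whose agent_id matches an id in agents. Walk through each ticket:
  - ticket 1 (Export error): agent_id=NULL, no match -> dropped
  - ticket 2 (Wrong total): agent_id=NULL, no match -> dropped
  - ticket 3 (Off by one): agent_id=1 -> matches Uma
  - ticket 4 (Bad redirect): agent_id=3 -> matches Dana
So 2 of 4 rows are dropped.

SQL:
SELECT a.title, b.name AS agent
FROM tickets a
INNER JOIN agents b ON a.agent_id = b.id

Result:
title        | agent
-------------+------
Off by one   | Uma  
Bad redirect | Dana 


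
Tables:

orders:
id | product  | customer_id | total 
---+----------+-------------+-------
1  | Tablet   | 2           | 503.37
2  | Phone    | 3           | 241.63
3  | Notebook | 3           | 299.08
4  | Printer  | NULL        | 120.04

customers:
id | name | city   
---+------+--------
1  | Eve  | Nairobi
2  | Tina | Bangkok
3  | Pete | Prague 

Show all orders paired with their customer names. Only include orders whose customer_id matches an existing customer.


INNER JOIN keeps only orders rows whose customer_id matches an id in customers. Walk through each order:
  - order 1 (Tablet): customer_id=2 -> matches Tina
  - order 2 (Phone): customer_id=3 -> matches Pete
  - order 3 (Notebook): customer_id=3 -> matches Pete
  - order 4 (Printer): customer_id=NULL, no match -> dropped
So 1 of 4 rows is dropped.

SQL:
SELECT a.product, b.name AS customer
FROM orders a
INNER JOIN customers b ON a.customer_id = b.id

Result:
product  | customer
---------+---------
Tablet   | Tina    
Phone    | Pete    
Notebook | Pete    


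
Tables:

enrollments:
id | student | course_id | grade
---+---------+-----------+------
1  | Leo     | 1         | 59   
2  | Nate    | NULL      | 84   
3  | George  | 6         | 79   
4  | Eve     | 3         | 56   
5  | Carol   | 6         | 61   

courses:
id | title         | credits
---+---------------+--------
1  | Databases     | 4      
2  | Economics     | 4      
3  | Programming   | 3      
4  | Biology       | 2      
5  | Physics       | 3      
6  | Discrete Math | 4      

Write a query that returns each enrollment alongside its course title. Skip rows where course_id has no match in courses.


INNER JOIN keeps only enrollments rows whose course_id matches an id in courses. Walk through each enrollment:
  - enrollment 1 (Leo): course_id=1 -> matches Databases
  - enrollment 2 (Nate): course_id=NULL, no match -> dropped
  - enrollment 3 (George): course_id=6 -> matches Discrete Math
  - enrollment 4 (Eve): course_id=3 -> matches Programming
  - enrollment 5 (Carol): course_id=6 -> matches Discrete Math
So 1 of 5 rows is dropped.

SQL:
SELECT a.student, b.title AS course
FROM enrollments a
INNER JOIN courses b ON a.course_id = b.id

Result:
student | course       
--------+--------------
Leo     | Databases    
George  | Discrete Math
Eve     | Programming  
Carol   | Discrete Math


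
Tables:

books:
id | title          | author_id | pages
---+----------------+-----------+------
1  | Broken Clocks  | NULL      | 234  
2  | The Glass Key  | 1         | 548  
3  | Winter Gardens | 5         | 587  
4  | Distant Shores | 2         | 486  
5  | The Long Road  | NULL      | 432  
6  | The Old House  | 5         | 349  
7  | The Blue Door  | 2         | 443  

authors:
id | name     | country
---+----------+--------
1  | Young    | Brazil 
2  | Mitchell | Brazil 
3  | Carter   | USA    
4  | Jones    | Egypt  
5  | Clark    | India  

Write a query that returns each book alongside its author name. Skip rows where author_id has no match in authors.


INNER JOIN keeps only books rows whose author_id matches an id in authors. Walk through each book:
  - book 1 (Broken Clocks): author_id=NULL, no match -> dropped
  - book 2 (The Glass Key): author_id=1 -> matches Young
  - book 3 (Winter Gardens): author_id=5 -> matches Clark
  - book 4 (Distant Shores): author_id=2 -> matches Mitchell
  - book 5 (The Long Road): author_id=NULL, no match -> dropped
  - book 6 (The Old House): author_id=5 -> matches Clark
  - book 7 (The Blue Door): author_id=2 -> matches Mitchell
So 2 of 7 rows are dropped.

SQL:
SELECT a.title, b.name AS author
FROM books a
INNER JOIN authors b ON a.author_id = b.id

Result:
title          | author  
---------------+---------
The Glass Key  | Young   
Winter Gardens | Clark   
Distant Shores | Mitchell
The Old House  | Clark   
The Blue Door  | Mitchell


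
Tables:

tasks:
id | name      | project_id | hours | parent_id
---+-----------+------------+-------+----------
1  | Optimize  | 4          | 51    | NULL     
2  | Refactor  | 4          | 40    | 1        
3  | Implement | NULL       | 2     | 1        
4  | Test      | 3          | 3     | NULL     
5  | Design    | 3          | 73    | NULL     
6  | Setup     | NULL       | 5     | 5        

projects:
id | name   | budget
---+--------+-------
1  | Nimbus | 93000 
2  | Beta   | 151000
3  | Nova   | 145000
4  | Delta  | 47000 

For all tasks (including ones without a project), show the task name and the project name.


LEFT JOIN keeps every row from tasks (the left table); where project_id has no match in projects, the project columns become NULL. Walk through each task:
  - task 1 (Optimize): project_id=4 -> matches Delta
  - task 2 (Refactor): project_id=4 -> matches Delta
  - task 3 (Implement): project_id=NULL, no match -> kept with NULL
  - task 4 (Test): project_id=3 -> matches Nova
  - task 5 (Design): project_id=3 -> matches Nova
  - task 6 (Setup): project_id=NULL, no match -> kept with NULL
All 6 rows appear; 2 have NULL project.

SQL:
SELECT a.name, b.name AS project
FROM tasks a
LEFT JOIN projects b ON a.project_id = b.id

Result:
name      | project
----------+--------
Optimize  | Delta  
Refactor  | Delta  
Implement | NULL   
Test      | Nova   
Design    | Nova   
Setup     | NULL   


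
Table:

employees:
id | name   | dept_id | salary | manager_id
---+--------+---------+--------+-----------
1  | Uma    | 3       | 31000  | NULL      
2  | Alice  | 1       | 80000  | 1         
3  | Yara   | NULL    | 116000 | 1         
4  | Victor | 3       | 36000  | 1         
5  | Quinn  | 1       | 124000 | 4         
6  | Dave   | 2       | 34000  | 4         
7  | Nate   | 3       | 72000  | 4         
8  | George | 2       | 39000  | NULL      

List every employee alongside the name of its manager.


This is a self-join: employees is joined to a second copy of itself, matching each row's manager_id to another row's id. Use LEFT JOIN so rows with manager_id=NULL are kept.
  - employee 1 (Uma): manager_id=NULL -> NULL
  - employee 2 (Alice): manager_id=1 -> Uma
  - employee 3 (Yara): manager_id=1 -> Uma
  - employee 4 (Victor): manager_id=1 -> Uma
  - employee 5 (Quinn): manager_id=4 -> Victor
  - employee 6 (Dave): manager_id=4 -> Victor
  - employee 7 (Nate): manager_id=4 -> Victor
  - employee 8 (George): manager_id=NULL -> NULL

SQL:
SELECT a.name AS item, b.name AS manager
FROM employees a
LEFT JOIN employees b ON a.manager_id = b.id

Result:
item   | manager
-------+--------
Uma    | NULL   
Alice  | Uma    
Yara   | Uma    
Victor | Uma    
Quinn  | Victor 
Dave   | Victor 
Nate   | Victor 
George | NULL   


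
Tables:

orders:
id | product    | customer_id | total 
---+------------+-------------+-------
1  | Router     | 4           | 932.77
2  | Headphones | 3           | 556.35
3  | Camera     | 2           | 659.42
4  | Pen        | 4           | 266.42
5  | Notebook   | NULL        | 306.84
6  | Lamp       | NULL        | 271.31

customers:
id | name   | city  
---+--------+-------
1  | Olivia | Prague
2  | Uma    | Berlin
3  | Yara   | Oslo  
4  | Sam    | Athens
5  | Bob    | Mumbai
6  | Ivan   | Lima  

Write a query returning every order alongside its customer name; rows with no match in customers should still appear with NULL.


LEFT JOIN keeps every row from orders (the left table); where customer_id has no match in customers, the customer columns become NULL. Walk through each order:
  - order 1 (Router): customer_id=4 -> matches Sam
  - order 2 (Headphones): customer_id=3 -> matches Yara
  - order 3 (Camera): customer_id=2 -> matches Uma
  - order 4 (Pen): customer_id=4 -> matches Sam
  - order 5 (Notebook): customer_id=NULL, no match -> kept with NULL
  - order 6 (Lamp): customer_id=NULL, no match -> kept with NULL
All 6 rows appear; 2 have NULL customer.

SQL:
SELECT a.product, b.name AS customer
FROM orders a
LEFT JOIN customers b ON a.customer_id = b.id

Result:
product    | customer
-----------+---------
Router     | Sam     
Headphones | Yara    
Camera     | Uma     
Pen        | Sam     
Notebook   | NULL    
Lamp       | NULL    


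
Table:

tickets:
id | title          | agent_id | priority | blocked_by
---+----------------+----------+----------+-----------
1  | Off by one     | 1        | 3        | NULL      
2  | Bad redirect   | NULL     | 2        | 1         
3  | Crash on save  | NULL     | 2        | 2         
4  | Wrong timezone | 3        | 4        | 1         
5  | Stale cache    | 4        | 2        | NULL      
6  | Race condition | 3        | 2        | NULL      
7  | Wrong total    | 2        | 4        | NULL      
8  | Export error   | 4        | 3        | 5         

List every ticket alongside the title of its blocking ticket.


This is a self-join: tickets is joined to a second copy of itself, matching each row's blocked_by to another row's id. Use LEFT JOIN so rows with blocked_by=NULL are kept.
  - ticket 1 (Off by one): blocked_by=NULL -> NULL
  - ticket 2 (Bad redirect): blocked_by=1 -> Off by one
  - ticket 3 (Crash on save): blocked_by=2 -> Bad redirect
  - ticket 4 (Wrong timezone): blocked_by=1 -> Off by one
  - ticket 5 (Stale cache): blocked_by=NULL -> NULL
  - ticket 6 (Race condition): blocked_by=NULL -> NULL
  - ticket 7 (Wrong total): blocked_by=NULL -> NULL
  - ticket 8 (Export error): blocked_by=5 -> Stale cache

SQL:
SELECT a.title AS item, b.title AS blocked_by
FROM tickets a
LEFT JOIN tickets b ON a.blocked_by = b.id

Result:
item           | blocked_by  
---------------+-------------
Off by one     | NULL        
Bad redirect   | Off by one  
Crash on save  | Bad redirect
Wrong timezone | Off by one  
Stale cache    | NULL        
Race condition | NULL        
Wrong total    | NULL        
Export error   | Stale cache 
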